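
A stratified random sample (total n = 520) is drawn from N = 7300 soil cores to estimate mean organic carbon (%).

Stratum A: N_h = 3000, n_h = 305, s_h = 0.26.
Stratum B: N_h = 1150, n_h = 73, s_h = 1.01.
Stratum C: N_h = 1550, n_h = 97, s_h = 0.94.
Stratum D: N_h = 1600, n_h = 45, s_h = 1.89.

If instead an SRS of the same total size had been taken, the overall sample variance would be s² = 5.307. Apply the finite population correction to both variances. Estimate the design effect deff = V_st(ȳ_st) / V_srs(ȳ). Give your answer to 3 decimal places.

deff ≈ 0.469

V̂(ȳ_st) = Σ W_h² (1 − n_h/N_h) s_h²/n_h, with W_h = N_h/N and N = 7300:
  stratum A: (3000/7300)²·(1 − 305/3000)·0.26²/305 = 3.36265e-05
  stratum B: (1150/7300)²·(1 − 73/1150)·1.01²/73 = 0.000324779
  stratum C: (1550/7300)²·(1 − 97/1550)·0.94²/97 = 0.000384978
  stratum D: (1600/7300)²·(1 − 45/1600)·1.89²/45 = 0.00370609
V_st = 0.00444947
V_srs = (1 − 520/7300)·5.307/520 = 0.00947878
deff = V_st / V_srs = 0.00444947/0.00947878 = 0.4694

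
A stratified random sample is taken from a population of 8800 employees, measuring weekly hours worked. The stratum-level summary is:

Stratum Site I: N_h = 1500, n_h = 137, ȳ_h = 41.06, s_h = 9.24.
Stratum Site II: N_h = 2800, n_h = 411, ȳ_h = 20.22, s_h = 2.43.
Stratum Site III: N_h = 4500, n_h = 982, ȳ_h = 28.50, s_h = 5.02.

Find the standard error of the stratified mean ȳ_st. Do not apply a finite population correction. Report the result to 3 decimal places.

V̂(ȳ_st) = Σ W_h² s_h²/n_h, with W_h = N_h/N and N = 8800:
  stratum Site I: (1500/8800)²·9.24²/137 = 0.0181068
  stratum Site II: (2800/8800)²·2.43²/411 = 0.00145453
  stratum Site III: (4500/8800)²·5.02²/982 = 0.00671051
V̂(ȳ_st) = 0.0262718
SE(ȳ_st) = √0.0262718 = 0.162086

SE(ȳ_st) ≈ 0.162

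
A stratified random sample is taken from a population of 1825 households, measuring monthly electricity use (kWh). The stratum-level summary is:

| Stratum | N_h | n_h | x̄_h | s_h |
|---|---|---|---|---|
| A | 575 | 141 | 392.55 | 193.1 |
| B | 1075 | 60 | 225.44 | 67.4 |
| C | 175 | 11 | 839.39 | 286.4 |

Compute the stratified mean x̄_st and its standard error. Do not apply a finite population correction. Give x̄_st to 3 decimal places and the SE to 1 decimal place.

x̄_st = Σ W_h x̄_h = (575·392.55 + 1075·225.44 + 175·839.39)/1825 = 336.96301
V̂(x̄_st) = Σ W_h² s_h²/n_h, with W_h = N_h/N and N = 1825:
  stratum A: (575/1825)²·193.1²/141 = 26.2516
  stratum B: (1075/1825)²·67.4²/60 = 26.27
  stratum C: (175/1825)²·286.4²/11 = 68.5652
V̂(x̄_st) = 121.087
SE(x̄_st) = √121.087 = 11.0039

x̄_st ≈ 336.963, SE ≈ 11.0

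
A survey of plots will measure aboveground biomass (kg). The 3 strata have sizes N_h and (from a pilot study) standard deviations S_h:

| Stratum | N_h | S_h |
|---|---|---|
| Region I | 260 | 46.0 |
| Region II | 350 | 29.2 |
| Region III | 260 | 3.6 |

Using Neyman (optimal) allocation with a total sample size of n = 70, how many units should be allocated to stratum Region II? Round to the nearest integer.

31

Neyman allocation: n_h = n · N_h S_h / Σ N_i S_i, with n = 70.
  stratum Region I: N_h·S_h = 260·46.0 = 11960.00
  stratum Region II: N_h·S_h = 350·29.2 = 10220.00
  stratum Region III: N_h·S_h = 260·3.6 = 936.00
Σ N_h S_h = 23116.00
n for stratum Region II = 70·10220.00/23116.00 = 30.948 → 31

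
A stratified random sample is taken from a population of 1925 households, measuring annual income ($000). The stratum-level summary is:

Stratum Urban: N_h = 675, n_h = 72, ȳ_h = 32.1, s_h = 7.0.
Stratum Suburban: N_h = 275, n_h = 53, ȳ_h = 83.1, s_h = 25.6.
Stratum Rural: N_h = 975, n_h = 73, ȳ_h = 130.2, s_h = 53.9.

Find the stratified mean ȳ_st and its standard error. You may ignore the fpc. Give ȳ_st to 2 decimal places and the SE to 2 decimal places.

ȳ_st ≈ 89.07, SE ≈ 3.25

ȳ_st = Σ W_h ȳ_h = (675·32.1 + 275·83.1 + 975·130.2)/1925 = 89.07273
V̂(ȳ_st) = Σ W_h² s_h²/n_h, with W_h = N_h/N and N = 1925:
  stratum Urban: (675/1925)²·7.0²/72 = 0.0836777
  stratum Suburban: (275/1925)²·25.6²/53 = 0.252353
  stratum Rural: (975/1925)²·53.9²/73 = 10.2095
V̂(ȳ_st) = 10.5455
SE(ȳ_st) = √10.5455 = 3.24738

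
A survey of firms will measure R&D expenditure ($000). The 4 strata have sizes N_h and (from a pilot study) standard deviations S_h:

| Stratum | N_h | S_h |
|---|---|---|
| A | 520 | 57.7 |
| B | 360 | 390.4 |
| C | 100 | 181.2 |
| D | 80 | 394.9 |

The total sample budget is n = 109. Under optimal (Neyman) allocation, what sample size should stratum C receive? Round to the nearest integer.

9

Neyman allocation: n_h = n · N_h S_h / Σ N_i S_i, with n = 109.
  stratum A: N_h·S_h = 520·57.7 = 30004.00
  stratum B: N_h·S_h = 360·390.4 = 140544.00
  stratum C: N_h·S_h = 100·181.2 = 18120.00
  stratum D: N_h·S_h = 80·394.9 = 31592.00
Σ N_h S_h = 220260.00
n for stratum C = 109·18120.00/220260.00 = 8.967 → 9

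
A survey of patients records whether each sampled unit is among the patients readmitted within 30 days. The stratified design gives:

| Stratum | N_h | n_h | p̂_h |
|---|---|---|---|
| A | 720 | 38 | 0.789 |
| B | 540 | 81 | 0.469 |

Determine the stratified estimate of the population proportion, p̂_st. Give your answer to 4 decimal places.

N = 1260; stratum weights W_h = N_h/N.
p̂_st = Σ W_h p̂_h = (720·0.789 + 540·0.469)/1260 = 0.65186

p̂_st ≈ 0.6519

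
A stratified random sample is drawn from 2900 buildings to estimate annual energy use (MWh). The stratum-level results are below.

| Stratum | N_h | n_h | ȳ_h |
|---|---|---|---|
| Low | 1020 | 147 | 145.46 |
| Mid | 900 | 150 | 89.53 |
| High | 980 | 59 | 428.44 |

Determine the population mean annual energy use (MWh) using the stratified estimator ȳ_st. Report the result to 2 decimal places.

ȳ_st ≈ 223.73

N = Σ N_h = 2900. Stratum weights W_h = N_h/N.
ȳ_st = (1020·145.46 + 900·89.53 + 980·428.44) / 2900 = 223.7301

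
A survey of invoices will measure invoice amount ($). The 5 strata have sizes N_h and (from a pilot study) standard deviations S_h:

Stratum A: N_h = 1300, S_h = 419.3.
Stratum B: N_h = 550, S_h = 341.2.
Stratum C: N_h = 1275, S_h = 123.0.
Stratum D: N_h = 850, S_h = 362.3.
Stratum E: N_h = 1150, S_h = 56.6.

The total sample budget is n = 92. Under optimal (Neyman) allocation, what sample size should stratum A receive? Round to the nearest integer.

Neyman allocation: n_h = n · N_h S_h / Σ N_i S_i, with n = 92.
  stratum A: N_h·S_h = 1300·419.3 = 545090.00
  stratum B: N_h·S_h = 550·341.2 = 187660.00
  stratum C: N_h·S_h = 1275·123.0 = 156825.00
  stratum D: N_h·S_h = 850·362.3 = 307955.00
  stratum E: N_h·S_h = 1150·56.6 = 65090.00
Σ N_h S_h = 1262620.00
n for stratum A = 92·545090.00/1262620.00 = 39.718 → 40

40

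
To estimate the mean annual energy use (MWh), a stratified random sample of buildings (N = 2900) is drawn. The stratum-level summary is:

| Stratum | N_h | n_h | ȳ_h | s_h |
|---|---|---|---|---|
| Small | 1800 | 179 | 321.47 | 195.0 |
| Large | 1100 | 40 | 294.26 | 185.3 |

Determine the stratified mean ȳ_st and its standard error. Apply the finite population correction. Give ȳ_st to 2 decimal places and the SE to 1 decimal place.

ȳ_st ≈ 311.15, SE ≈ 13.9

ȳ_st = Σ W_h ȳ_h = (1800·321.47 + 1100·294.26)/2900 = 311.14897
V̂(ȳ_st) = Σ W_h² (1 − n_h/N_h) s_h²/n_h, with W_h = N_h/N and N = 2900:
  stratum Small: (1800/2900)²·(1 − 179/1800)·195.0²/179 = 73.7014
  stratum Large: (1100/2900)²·(1 − 40/1100)·185.3²/40 = 119.013
V̂(ȳ_st) = 192.714
SE(ȳ_st) = √192.714 = 13.8822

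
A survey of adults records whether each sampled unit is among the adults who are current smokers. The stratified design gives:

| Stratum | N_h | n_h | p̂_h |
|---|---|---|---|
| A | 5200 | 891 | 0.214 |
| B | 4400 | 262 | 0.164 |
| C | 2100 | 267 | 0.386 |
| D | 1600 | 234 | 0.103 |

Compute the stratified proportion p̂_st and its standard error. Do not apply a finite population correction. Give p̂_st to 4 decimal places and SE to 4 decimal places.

p̂_st ≈ 0.2113, SE ≈ 0.0107

N = 13300; stratum weights W_h = N_h/N.
p̂_st = Σ W_h p̂_h = (5200·0.214 + 4400·0.164 + 2100·0.386 + 1600·0.103)/13300 = 0.21126
V̂(p̂_st) = Σ W_h² p̂_h(1−p̂_h)/(n_h−1):
  stratum A: (5200/13300)²·0.214·0.786/890 = 2.88901e-05
  stratum B: (4400/13300)²·0.164·0.836/261 = 5.74926e-05
  stratum C: (2100/13300)²·0.386·0.614/266 = 2.22131e-05
  stratum D: (1600/13300)²·0.103·0.897/233 = 5.73866e-06
V̂(p̂_st) = 0.000114334; SE = √V̂ = 0.0106927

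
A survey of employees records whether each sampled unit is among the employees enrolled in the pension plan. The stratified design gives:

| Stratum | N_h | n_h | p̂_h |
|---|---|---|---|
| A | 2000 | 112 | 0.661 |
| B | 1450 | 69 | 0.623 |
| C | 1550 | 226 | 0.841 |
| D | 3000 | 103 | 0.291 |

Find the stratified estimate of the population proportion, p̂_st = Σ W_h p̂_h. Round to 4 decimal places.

p̂_st ≈ 0.5502

N = 8000; stratum weights W_h = N_h/N.
p̂_st = Σ W_h p̂_h = (2000·0.661 + 1450·0.623 + 1550·0.841 + 3000·0.291)/8000 = 0.55024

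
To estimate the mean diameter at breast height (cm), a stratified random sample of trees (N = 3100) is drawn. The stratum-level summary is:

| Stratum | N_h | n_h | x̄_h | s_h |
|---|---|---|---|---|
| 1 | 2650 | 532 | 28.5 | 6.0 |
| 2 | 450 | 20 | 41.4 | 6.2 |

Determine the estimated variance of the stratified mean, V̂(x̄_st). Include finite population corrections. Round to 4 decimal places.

V̂(x̄_st) = Σ W_h² (1 − n_h/N_h) s_h²/n_h, with W_h = N_h/N and N = 3100:
  stratum 1: (2650/3100)²·(1 − 532/2650)·6.0²/532 = 0.039522
  stratum 2: (450/3100)²·(1 − 20/450)·6.2²/20 = 0.0387
V̂(x̄_st) = 0.078222

V̂(x̄_st) ≈ 0.0782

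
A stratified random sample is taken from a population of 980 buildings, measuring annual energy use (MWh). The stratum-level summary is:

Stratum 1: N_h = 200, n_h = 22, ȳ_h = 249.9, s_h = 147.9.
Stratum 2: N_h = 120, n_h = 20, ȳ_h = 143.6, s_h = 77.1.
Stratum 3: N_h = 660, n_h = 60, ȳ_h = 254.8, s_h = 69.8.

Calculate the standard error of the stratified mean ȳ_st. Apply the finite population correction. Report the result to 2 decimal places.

SE(ȳ_st) ≈ 8.61

V̂(ȳ_st) = Σ W_h² (1 − n_h/N_h) s_h²/n_h, with W_h = N_h/N and N = 980:
  stratum 1: (200/980)²·(1 − 22/200)·147.9²/22 = 36.8563
  stratum 2: (120/980)²·(1 − 20/120)·77.1²/20 = 3.71371
  stratum 3: (660/980)²·(1 − 60/660)·69.8²/60 = 33.4813
V̂(ȳ_st) = 74.0513
SE(ȳ_st) = √74.0513 = 8.60531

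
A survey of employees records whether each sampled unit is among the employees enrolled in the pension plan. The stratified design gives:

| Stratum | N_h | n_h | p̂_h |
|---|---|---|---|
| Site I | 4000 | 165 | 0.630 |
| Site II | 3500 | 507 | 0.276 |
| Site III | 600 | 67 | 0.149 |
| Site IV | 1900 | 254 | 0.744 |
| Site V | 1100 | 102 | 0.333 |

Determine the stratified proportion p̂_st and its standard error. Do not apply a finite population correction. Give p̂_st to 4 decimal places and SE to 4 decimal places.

N = 11100; stratum weights W_h = N_h/N.
p̂_st = Σ W_h p̂_h = (4000·0.630 + 3500·0.276 + 600·0.149 + 1900·0.744 + 1100·0.333)/11100 = 0.48246
V̂(p̂_st) = Σ W_h² p̂_h(1−p̂_h)/(n_h−1):
  stratum Site I: (4000/11100)²·0.630·0.370/164 = 0.000184575
  stratum Site II: (3500/11100)²·0.276·0.724/506 = 3.92633e-05
  stratum Site III: (600/11100)²·0.149·0.851/66 = 5.61343e-06
  stratum Site IV: (1900/11100)²·0.744·0.256/253 = 2.20574e-05
  stratum Site V: (1100/11100)²·0.333·0.667/101 = 2.15967e-05
V̂(p̂_st) = 0.000273106; SE = √V̂ = 0.0165259

p̂_st ≈ 0.4825, SE ≈ 0.0165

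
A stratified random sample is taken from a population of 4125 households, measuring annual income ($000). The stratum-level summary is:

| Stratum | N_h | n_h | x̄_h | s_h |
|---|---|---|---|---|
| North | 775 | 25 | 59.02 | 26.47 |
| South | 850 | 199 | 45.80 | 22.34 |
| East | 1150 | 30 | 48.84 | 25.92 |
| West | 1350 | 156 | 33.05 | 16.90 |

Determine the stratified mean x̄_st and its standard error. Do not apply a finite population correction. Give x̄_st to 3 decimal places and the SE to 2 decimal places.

x̄_st ≈ 44.959, SE ≈ 1.74

x̄_st = Σ W_h x̄_h = (775·59.02 + 850·45.80 + 1150·48.84 + 1350·33.05)/4125 = 44.95855
V̂(x̄_st) = Σ W_h² s_h²/n_h, with W_h = N_h/N and N = 4125:
  stratum North: (775/4125)²·26.47²/25 = 0.989289
  stratum South: (850/4125)²·22.34²/199 = 0.106489
  stratum East: (1150/4125)²·25.92²/30 = 1.74059
  stratum West: (1350/4125)²·16.90²/156 = 0.196096
V̂(x̄_st) = 3.03246
SE(x̄_st) = √3.03246 = 1.7414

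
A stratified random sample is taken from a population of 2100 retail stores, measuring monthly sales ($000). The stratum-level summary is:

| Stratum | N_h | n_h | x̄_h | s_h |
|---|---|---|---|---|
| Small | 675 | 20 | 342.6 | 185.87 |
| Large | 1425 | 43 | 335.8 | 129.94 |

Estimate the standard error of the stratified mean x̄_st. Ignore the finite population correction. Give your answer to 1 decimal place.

V̂(x̄_st) = Σ W_h² s_h²/n_h, with W_h = N_h/N and N = 2100:
  stratum Small: (675/2100)²·185.87²/20 = 178.467
  stratum Large: (1425/2100)²·129.94²/43 = 180.804
V̂(x̄_st) = 359.271
SE(x̄_st) = √359.271 = 18.9544

SE(x̄_st) ≈ 19.0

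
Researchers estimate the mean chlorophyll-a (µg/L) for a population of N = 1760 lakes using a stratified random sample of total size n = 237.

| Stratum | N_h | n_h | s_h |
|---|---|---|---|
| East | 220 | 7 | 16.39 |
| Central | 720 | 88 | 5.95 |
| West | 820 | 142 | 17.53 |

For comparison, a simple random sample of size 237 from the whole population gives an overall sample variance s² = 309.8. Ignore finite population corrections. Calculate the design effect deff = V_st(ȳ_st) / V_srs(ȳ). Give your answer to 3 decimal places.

deff ≈ 0.870

V̂(ȳ_st) = Σ W_h² s_h²/n_h, with W_h = N_h/N and N = 1760:
  stratum East: (220/1760)²·16.39²/7 = 0.599625
  stratum Central: (720/1760)²·5.95²/88 = 0.0673273
  stratum West: (820/1760)²·17.53²/142 = 0.469762
V_st = 1.13671
V_srs = s²/n = 309.8/237 = 1.30717
deff = V_st / V_srs = 1.13671/1.30717 = 0.8696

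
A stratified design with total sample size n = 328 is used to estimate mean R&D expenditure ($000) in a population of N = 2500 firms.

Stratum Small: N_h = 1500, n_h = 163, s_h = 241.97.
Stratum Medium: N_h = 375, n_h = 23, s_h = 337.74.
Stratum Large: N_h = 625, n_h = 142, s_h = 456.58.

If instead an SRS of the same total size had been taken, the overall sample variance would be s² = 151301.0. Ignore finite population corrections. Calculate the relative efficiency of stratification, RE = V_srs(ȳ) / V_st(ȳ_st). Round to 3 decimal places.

V̂(ȳ_st) = Σ W_h² s_h²/n_h, with W_h = N_h/N and N = 2500:
  stratum Small: (1500/2500)²·241.97²/163 = 129.312
  stratum Medium: (375/2500)²·337.74²/23 = 111.589
  stratum Large: (625/2500)²·456.58²/142 = 91.7541
V_st = 332.654
V_srs = s²/n = 151301.0/328 = 461.284
Relative efficiency = V_srs / V_st = 461.284/332.654 = 1.3867

RE ≈ 1.387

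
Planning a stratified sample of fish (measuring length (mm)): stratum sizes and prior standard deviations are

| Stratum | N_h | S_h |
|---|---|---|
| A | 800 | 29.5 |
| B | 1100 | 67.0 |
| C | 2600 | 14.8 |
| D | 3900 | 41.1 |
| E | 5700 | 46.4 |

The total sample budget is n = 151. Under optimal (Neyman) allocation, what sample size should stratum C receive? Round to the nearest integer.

10

Neyman allocation: n_h = n · N_h S_h / Σ N_i S_i, with n = 151.
  stratum A: N_h·S_h = 800·29.5 = 23600.00
  stratum B: N_h·S_h = 1100·67.0 = 73700.00
  stratum C: N_h·S_h = 2600·14.8 = 38480.00
  stratum D: N_h·S_h = 3900·41.1 = 160290.00
  stratum E: N_h·S_h = 5700·46.4 = 264480.00
Σ N_h S_h = 560550.00
n for stratum C = 151·38480.00/560550.00 = 10.366 → 10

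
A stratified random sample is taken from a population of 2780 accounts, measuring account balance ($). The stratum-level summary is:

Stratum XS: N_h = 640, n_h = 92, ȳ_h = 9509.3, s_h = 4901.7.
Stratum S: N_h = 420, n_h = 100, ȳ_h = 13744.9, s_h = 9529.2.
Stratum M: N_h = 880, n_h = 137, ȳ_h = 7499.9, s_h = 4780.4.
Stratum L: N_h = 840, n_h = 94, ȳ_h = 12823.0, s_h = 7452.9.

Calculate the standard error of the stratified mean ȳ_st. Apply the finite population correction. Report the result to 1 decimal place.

SE(ȳ_st) ≈ 299.4

V̂(ȳ_st) = Σ W_h² (1 − n_h/N_h) s_h²/n_h, with W_h = N_h/N and N = 2780:
  stratum XS: (640/2780)²·(1 − 92/640)·4901.7²/92 = 11851.6
  stratum S: (420/2780)²·(1 − 100/420)·9529.2²/100 = 15791.5
  stratum M: (880/2780)²·(1 − 137/880)·4780.4²/137 = 14112
  stratum L: (840/2780)²·(1 − 94/840)·7452.9²/94 = 47912.8
V̂(ȳ_st) = 89667.9
SE(ȳ_st) = √89667.9 = 299.446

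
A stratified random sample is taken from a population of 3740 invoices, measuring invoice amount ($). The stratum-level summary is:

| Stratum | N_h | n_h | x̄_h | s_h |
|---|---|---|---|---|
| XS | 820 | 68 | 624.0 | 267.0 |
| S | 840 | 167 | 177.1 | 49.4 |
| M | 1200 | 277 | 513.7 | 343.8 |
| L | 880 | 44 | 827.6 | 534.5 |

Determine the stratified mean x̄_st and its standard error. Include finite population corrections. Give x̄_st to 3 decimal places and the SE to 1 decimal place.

x̄_st ≈ 536.142, SE ≈ 20.5

x̄_st = Σ W_h x̄_h = (820·624.0 + 840·177.1 + 1200·513.7 + 880·827.6)/3740 = 536.14225
V̂(x̄_st) = Σ W_h² (1 − n_h/N_h) s_h²/n_h, with W_h = N_h/N and N = 3740:
  stratum XS: (820/3740)²·(1 − 68/820)·267.0²/68 = 46.217
  stratum S: (840/3740)²·(1 − 167/840)·49.4²/167 = 0.590593
  stratum M: (1200/3740)²·(1 − 277/1200)·343.8²/277 = 33.7887
  stratum L: (880/3740)²·(1 − 44/880)·534.5²/44 = 341.498
V̂(x̄_st) = 422.095
SE(x̄_st) = √422.095 = 20.5449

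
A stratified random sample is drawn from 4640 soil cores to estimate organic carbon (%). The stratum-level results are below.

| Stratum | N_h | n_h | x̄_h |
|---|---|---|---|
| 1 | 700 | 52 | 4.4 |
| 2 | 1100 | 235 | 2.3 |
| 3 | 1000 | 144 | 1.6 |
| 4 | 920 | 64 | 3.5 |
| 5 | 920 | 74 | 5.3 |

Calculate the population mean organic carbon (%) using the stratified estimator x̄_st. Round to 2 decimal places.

x̄_st ≈ 3.30

N = Σ N_h = 4640. Stratum weights W_h = N_h/N.
x̄_st = (700·4.4 + 1100·2.3 + 1000·1.6 + 920·3.5 + 920·5.3) / 4640 = 3.2987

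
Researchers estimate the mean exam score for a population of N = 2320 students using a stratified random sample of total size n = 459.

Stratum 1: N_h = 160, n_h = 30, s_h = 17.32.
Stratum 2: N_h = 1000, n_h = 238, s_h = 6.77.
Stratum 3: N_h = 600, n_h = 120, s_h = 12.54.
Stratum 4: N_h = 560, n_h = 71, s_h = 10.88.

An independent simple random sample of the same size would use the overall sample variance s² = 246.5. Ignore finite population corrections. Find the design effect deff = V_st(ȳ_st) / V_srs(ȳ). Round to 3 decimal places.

V̂(ȳ_st) = Σ W_h² s_h²/n_h, with W_h = N_h/N and N = 2320:
  stratum 1: (160/2320)²·17.32²/30 = 0.0475596
  stratum 2: (1000/2320)²·6.77²/238 = 0.0357787
  stratum 3: (600/2320)²·12.54²/120 = 0.0876477
  stratum 4: (560/2320)²·10.88²/71 = 0.0971403
V_st = 0.268126
V_srs = s²/n = 246.5/459 = 0.537037
deff = V_st / V_srs = 0.268126/0.537037 = 0.4993

deff ≈ 0.499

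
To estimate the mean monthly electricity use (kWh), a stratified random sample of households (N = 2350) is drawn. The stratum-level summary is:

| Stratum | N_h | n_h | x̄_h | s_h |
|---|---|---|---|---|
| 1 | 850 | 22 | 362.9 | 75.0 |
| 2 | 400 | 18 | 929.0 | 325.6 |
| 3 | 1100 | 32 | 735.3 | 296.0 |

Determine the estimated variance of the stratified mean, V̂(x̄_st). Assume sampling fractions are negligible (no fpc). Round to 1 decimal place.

V̂(x̄_st) ≈ 804.0

V̂(x̄_st) = Σ W_h² s_h²/n_h, with W_h = N_h/N and N = 2350:
  stratum 1: (850/2350)²·75.0²/22 = 33.4505
  stratum 2: (400/2350)²·325.6²/18 = 170.64
  stratum 3: (1100/2350)²·296.0²/32 = 599.906
V̂(x̄_st) = 803.996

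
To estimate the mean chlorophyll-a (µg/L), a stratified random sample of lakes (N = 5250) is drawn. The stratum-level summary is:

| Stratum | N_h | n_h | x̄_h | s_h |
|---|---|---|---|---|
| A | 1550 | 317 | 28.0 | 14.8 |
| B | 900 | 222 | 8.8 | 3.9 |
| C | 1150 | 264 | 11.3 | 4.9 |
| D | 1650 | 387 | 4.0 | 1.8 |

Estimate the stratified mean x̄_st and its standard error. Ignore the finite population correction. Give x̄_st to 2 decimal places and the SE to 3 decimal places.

x̄_st ≈ 13.51, SE ≈ 0.260

x̄_st = Σ W_h x̄_h = (1550·28.0 + 900·8.8 + 1150·11.3 + 1650·4.0)/5250 = 13.50762
V̂(x̄_st) = Σ W_h² s_h²/n_h, with W_h = N_h/N and N = 5250:
  stratum A: (1550/5250)²·14.8²/317 = 0.0602295
  stratum B: (900/5250)²·3.9²/222 = 0.00201346
  stratum C: (1150/5250)²·4.9²/264 = 0.0043638
  stratum D: (1650/5250)²·1.8²/387 = 0.000826958
V̂(x̄_st) = 0.0674337
SE(x̄_st) = √0.0674337 = 0.25968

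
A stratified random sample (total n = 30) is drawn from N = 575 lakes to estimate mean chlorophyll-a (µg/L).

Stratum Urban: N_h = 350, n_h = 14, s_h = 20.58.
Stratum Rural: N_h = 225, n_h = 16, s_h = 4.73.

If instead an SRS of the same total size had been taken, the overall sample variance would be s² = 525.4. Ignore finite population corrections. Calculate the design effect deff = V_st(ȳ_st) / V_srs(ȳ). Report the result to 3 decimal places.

V̂(ȳ_st) = Σ W_h² s_h²/n_h, with W_h = N_h/N and N = 575:
  stratum Urban: (350/575)²·20.58²/14 = 11.2089
  stratum Rural: (225/575)²·4.73²/16 = 0.214107
V_st = 11.423
V_srs = s²/n = 525.4/30 = 17.5133
deff = V_st / V_srs = 11.423/17.5133 = 0.6522

deff ≈ 0.652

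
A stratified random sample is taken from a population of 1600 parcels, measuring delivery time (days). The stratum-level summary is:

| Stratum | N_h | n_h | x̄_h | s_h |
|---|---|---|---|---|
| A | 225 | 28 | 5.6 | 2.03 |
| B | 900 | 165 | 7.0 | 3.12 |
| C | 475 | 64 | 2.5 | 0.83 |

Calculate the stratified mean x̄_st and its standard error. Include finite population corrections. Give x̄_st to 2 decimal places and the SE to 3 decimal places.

x̄_st = Σ W_h x̄_h = (225·5.6 + 900·7.0 + 475·2.5)/1600 = 5.46719
V̂(x̄_st) = Σ W_h² (1 − n_h/N_h) s_h²/n_h, with W_h = N_h/N and N = 1600:
  stratum A: (225/1600)²·(1 − 28/225)·2.03²/28 = 0.00254825
  stratum B: (900/1600)²·(1 − 165/900)·3.12²/165 = 0.0152446
  stratum C: (475/1600)²·(1 − 64/475)·0.83²/64 = 0.000820865
V̂(x̄_st) = 0.0186137
SE(x̄_st) = √0.0186137 = 0.136432

x̄_st ≈ 5.47, SE ≈ 0.136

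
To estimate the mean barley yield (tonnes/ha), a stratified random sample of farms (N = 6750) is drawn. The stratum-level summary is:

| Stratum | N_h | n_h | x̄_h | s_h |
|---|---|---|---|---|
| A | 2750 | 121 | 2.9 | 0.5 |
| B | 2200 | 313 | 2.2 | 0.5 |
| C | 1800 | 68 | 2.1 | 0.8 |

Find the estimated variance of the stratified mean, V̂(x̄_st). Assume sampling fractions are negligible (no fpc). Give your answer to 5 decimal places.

V̂(x̄_st) ≈ 0.00110

V̂(x̄_st) = Σ W_h² s_h²/n_h, with W_h = N_h/N and N = 6750:
  stratum A: (2750/6750)²·0.5²/121 = 0.000342936
  stratum B: (2200/6750)²·0.5²/313 = 8.48464e-05
  stratum C: (1800/6750)²·0.8²/68 = 0.000669281
V̂(x̄_st) = 0.00109706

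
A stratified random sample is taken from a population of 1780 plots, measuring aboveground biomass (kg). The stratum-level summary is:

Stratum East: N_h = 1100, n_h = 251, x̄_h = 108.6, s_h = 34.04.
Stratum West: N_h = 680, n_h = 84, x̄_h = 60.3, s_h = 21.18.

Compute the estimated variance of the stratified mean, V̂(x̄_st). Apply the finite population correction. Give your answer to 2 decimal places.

V̂(x̄_st) ≈ 2.04

V̂(x̄_st) = Σ W_h² (1 − n_h/N_h) s_h²/n_h, with W_h = N_h/N and N = 1780:
  stratum East: (1100/1780)²·(1 − 251/1100)·34.04²/251 = 1.36071
  stratum West: (680/1780)²·(1 − 84/680)·21.18²/84 = 0.683106
V̂(x̄_st) = 2.04382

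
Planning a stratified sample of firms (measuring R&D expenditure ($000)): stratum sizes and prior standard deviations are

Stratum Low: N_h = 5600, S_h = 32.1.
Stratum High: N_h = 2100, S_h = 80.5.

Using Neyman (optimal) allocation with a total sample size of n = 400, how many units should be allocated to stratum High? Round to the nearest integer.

194

Neyman allocation: n_h = n · N_h S_h / Σ N_i S_i, with n = 400.
  stratum Low: N_h·S_h = 5600·32.1 = 179760.00
  stratum High: N_h·S_h = 2100·80.5 = 169050.00
Σ N_h S_h = 348810.00
n for stratum High = 400·169050.00/348810.00 = 193.859 → 194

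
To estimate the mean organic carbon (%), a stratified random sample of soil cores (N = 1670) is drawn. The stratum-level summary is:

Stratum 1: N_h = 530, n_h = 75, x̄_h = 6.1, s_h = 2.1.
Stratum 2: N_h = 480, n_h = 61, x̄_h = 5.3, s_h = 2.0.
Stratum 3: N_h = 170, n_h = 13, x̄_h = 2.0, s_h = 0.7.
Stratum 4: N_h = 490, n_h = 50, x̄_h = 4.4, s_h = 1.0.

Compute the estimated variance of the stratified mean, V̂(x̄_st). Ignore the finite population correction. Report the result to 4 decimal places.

V̂(x̄_st) ≈ 0.0135

V̂(x̄_st) = Σ W_h² s_h²/n_h, with W_h = N_h/N and N = 1670:
  stratum 1: (530/1670)²·2.1²/75 = 0.00592238
  stratum 2: (480/1670)²·2.0²/61 = 0.00541726
  stratum 3: (170/1670)²·0.7²/13 = 0.000390587
  stratum 4: (490/1670)²·1.0²/50 = 0.00172183
V̂(x̄_st) = 0.0134521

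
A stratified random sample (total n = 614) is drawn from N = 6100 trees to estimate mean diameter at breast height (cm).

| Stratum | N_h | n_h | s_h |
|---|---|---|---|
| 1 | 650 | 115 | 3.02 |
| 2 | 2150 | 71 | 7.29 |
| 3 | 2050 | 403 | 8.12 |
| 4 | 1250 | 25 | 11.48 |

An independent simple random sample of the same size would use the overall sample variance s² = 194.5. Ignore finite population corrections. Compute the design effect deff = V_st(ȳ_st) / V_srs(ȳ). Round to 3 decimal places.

deff ≈ 1.054

V̂(ȳ_st) = Σ W_h² s_h²/n_h, with W_h = N_h/N and N = 6100:
  stratum 1: (650/6100)²·3.02²/115 = 0.000900499
  stratum 2: (2150/6100)²·7.29²/71 = 0.0929852
  stratum 3: (2050/6100)²·8.12²/403 = 0.018478
  stratum 4: (1250/6100)²·11.48²/25 = 0.221363
V_st = 0.333726
V_srs = s²/n = 194.5/614 = 0.316775
deff = V_st / V_srs = 0.333726/0.316775 = 1.0535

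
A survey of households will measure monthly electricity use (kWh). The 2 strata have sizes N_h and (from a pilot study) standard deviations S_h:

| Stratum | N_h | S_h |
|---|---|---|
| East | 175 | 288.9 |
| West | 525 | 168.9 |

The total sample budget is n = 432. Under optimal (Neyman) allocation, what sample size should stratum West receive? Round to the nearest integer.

Neyman allocation: n_h = n · N_h S_h / Σ N_i S_i, with n = 432.
  stratum East: N_h·S_h = 175·288.9 = 50557.50
  stratum West: N_h·S_h = 525·168.9 = 88672.50
Σ N_h S_h = 139230.00
n for stratum West = 432·88672.50/139230.00 = 275.131 → 275

275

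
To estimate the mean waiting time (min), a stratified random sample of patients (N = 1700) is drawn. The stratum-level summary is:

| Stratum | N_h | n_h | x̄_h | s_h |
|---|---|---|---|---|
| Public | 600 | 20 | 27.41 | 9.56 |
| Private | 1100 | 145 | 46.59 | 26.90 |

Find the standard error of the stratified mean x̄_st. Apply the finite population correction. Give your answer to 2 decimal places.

SE(x̄_st) ≈ 1.54

V̂(x̄_st) = Σ W_h² (1 − n_h/N_h) s_h²/n_h, with W_h = N_h/N and N = 1700:
  stratum Public: (600/1700)²·(1 − 20/600)·9.56²/20 = 0.550259
  stratum Private: (1100/1700)²·(1 − 145/1100)·26.90²/145 = 1.81399
V̂(x̄_st) = 2.36425
SE(x̄_st) = √2.36425 = 1.53761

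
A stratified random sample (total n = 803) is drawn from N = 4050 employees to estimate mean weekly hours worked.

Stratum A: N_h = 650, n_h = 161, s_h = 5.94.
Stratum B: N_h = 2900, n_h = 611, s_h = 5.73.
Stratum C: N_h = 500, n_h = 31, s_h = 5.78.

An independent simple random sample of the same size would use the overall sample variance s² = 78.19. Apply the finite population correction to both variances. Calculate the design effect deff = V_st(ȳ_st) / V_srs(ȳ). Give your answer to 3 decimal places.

deff ≈ 0.530

V̂(ȳ_st) = Σ W_h² (1 − n_h/N_h) s_h²/n_h, with W_h = N_h/N and N = 4050:
  stratum A: (650/4050)²·(1 − 161/650)·5.94²/161 = 0.00424677
  stratum B: (2900/4050)²·(1 − 611/2900)·5.73²/611 = 0.0217471
  stratum C: (500/4050)²·(1 − 31/500)·5.78²/31 = 0.0154073
V_st = 0.0414012
V_srs = (1 − 803/4050)·78.19/803 = 0.0780662
deff = V_st / V_srs = 0.0414012/0.0780662 = 0.5303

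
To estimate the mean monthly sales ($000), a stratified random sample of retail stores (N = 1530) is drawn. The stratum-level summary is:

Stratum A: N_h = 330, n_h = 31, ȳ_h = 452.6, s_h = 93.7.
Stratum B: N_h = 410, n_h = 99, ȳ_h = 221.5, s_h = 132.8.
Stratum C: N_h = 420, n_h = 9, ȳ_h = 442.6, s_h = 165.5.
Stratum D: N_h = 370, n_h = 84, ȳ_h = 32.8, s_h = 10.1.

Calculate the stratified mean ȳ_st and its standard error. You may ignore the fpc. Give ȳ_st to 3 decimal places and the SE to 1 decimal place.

ȳ_st ≈ 286.406, SE ≈ 16.0

ȳ_st = Σ W_h ȳ_h = (330·452.6 + 410·221.5 + 420·442.6 + 370·32.8)/1530 = 286.40588
V̂(ȳ_st) = Σ W_h² s_h²/n_h, with W_h = N_h/N and N = 1530:
  stratum A: (330/1530)²·93.7²/31 = 13.1754
  stratum B: (410/1530)²·132.8²/99 = 12.7922
  stratum C: (420/1530)²·165.5²/9 = 229.334
  stratum D: (370/1530)²·10.1²/84 = 0.0710206
V̂(ȳ_st) = 255.373
SE(ȳ_st) = √255.373 = 15.9804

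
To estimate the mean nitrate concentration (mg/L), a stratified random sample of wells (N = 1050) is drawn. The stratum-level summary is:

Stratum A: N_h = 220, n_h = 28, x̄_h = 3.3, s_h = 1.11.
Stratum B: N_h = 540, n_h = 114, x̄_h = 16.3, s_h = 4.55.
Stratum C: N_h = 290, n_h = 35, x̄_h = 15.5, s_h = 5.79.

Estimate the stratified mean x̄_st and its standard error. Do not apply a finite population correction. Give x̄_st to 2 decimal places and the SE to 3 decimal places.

x̄_st = Σ W_h x̄_h = (220·3.3 + 540·16.3 + 290·15.5)/1050 = 13.35524
V̂(x̄_st) = Σ W_h² s_h²/n_h, with W_h = N_h/N and N = 1050:
  stratum A: (220/1050)²·1.11²/28 = 0.00193177
  stratum B: (540/1050)²·4.55²/114 = 0.0480316
  stratum C: (290/1050)²·5.79²/35 = 0.0730645
V̂(x̄_st) = 0.123028
SE(x̄_st) = √0.123028 = 0.350753

x̄_st ≈ 13.36, SE ≈ 0.351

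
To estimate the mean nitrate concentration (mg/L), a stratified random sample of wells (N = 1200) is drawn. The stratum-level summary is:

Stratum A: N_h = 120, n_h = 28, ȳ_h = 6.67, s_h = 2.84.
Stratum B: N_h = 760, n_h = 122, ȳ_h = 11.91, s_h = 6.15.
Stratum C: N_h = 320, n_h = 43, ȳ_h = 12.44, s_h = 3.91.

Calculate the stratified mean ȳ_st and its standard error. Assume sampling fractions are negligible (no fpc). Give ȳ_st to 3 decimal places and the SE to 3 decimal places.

ȳ_st = Σ W_h ȳ_h = (120·6.67 + 760·11.91 + 320·12.44)/1200 = 11.52733
V̂(ȳ_st) = Σ W_h² s_h²/n_h, with W_h = N_h/N and N = 1200:
  stratum A: (120/1200)²·2.84²/28 = 0.00288057
  stratum B: (760/1200)²·6.15²/122 = 0.124353
  stratum C: (320/1200)²·3.91²/43 = 0.0252826
V̂(ȳ_st) = 0.152516
SE(ȳ_st) = √0.152516 = 0.390533

ȳ_st ≈ 11.527, SE ≈ 0.391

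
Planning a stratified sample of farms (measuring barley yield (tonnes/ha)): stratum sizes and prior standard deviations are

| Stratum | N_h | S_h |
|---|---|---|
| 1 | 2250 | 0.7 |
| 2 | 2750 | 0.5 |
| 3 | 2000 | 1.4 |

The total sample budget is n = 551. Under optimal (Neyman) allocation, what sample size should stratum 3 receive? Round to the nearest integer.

Neyman allocation: n_h = n · N_h S_h / Σ N_i S_i, with n = 551.
  stratum 1: N_h·S_h = 2250·0.7 = 1575.00
  stratum 2: N_h·S_h = 2750·0.5 = 1375.00
  stratum 3: N_h·S_h = 2000·1.4 = 2800.00
Σ N_h S_h = 5750.00
n for stratum 3 = 551·2800.00/5750.00 = 268.313 → 268

268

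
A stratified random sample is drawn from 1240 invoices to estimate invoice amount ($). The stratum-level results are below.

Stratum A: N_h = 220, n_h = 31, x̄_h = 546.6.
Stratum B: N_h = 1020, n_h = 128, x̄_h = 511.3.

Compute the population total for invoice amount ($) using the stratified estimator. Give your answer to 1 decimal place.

τ̂_st = Σ N_h x̄_h = 220·546.6 + 1020·511.3 = 641778.0

τ̂_st ≈ 641778.0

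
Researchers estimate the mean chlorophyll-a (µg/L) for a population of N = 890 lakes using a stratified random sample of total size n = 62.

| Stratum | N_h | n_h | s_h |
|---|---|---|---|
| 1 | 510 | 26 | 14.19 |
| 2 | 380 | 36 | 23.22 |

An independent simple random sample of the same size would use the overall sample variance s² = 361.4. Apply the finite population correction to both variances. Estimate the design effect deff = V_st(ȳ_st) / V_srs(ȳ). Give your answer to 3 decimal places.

deff ≈ 0.901

V̂(ȳ_st) = Σ W_h² (1 − n_h/N_h) s_h²/n_h, with W_h = N_h/N and N = 890:
  stratum 1: (510/890)²·(1 − 26/510)·14.19²/26 = 2.41339
  stratum 2: (380/890)²·(1 − 36/380)·23.22²/36 = 2.47163
V_st = 4.88502
V_srs = (1 − 62/890)·361.4/62 = 5.42296
deff = V_st / V_srs = 4.88502/5.42296 = 0.9008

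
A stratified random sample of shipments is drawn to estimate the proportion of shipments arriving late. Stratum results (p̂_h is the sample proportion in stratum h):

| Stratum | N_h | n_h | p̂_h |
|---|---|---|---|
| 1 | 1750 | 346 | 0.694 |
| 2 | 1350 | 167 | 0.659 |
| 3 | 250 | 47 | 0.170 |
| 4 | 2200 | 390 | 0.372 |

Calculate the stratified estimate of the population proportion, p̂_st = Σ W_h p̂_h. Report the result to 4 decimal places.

N = 5550; stratum weights W_h = N_h/N.
p̂_st = Σ W_h p̂_h = (1750·0.694 + 1350·0.659 + 250·0.170 + 2200·0.372)/5550 = 0.53424

p̂_st ≈ 0.5342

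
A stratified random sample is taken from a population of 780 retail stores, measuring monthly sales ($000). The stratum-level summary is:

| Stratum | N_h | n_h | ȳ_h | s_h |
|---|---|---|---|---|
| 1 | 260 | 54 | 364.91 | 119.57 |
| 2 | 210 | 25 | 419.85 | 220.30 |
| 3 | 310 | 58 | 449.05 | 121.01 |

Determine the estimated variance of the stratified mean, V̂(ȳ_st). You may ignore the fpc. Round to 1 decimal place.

V̂(ȳ_st) = Σ W_h² s_h²/n_h, with W_h = N_h/N and N = 780:
  stratum 1: (260/780)²·119.57²/54 = 29.4177
  stratum 2: (210/780)²·220.30²/25 = 140.714
  stratum 3: (310/780)²·121.01²/58 = 39.8794
V̂(ȳ_st) = 210.011

V̂(ȳ_st) ≈ 210.0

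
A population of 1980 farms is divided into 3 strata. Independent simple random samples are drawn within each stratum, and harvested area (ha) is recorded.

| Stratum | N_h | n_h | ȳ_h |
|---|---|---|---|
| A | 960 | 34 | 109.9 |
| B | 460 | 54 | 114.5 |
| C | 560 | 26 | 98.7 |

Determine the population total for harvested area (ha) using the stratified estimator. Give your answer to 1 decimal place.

τ̂_st ≈ 213446.0

τ̂_st = Σ N_h ȳ_h = 960·109.9 + 460·114.5 + 560·98.7 = 213446.0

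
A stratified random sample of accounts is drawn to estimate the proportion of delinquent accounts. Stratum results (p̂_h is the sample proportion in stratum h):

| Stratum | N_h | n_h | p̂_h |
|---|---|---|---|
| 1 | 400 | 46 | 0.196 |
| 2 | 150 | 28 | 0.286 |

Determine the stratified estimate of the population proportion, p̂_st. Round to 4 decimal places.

N = 550; stratum weights W_h = N_h/N.
p̂_st = Σ W_h p̂_h = (400·0.196 + 150·0.286)/550 = 0.22055

p̂_st ≈ 0.2205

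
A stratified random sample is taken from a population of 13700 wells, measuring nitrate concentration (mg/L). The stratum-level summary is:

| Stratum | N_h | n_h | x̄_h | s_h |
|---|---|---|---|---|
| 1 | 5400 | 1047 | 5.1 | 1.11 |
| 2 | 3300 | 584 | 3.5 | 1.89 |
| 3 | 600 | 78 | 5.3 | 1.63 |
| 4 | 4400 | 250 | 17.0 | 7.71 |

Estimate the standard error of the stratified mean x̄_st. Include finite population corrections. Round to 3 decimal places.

SE(x̄_st) ≈ 0.154

V̂(x̄_st) = Σ W_h² (1 − n_h/N_h) s_h²/n_h, with W_h = N_h/N and N = 13700:
  stratum 1: (5400/13700)²·(1 − 1047/5400)·1.11²/1047 = 0.000147381
  stratum 2: (3300/13700)²·(1 − 584/3300)·1.89²/584 = 0.000292088
  stratum 3: (600/13700)²·(1 − 78/600)·1.63²/78 = 5.68409e-05
  stratum 4: (4400/13700)²·(1 − 250/4400)·7.71²/250 = 0.0231328
V̂(x̄_st) = 0.0236291
SE(x̄_st) = √0.0236291 = 0.153718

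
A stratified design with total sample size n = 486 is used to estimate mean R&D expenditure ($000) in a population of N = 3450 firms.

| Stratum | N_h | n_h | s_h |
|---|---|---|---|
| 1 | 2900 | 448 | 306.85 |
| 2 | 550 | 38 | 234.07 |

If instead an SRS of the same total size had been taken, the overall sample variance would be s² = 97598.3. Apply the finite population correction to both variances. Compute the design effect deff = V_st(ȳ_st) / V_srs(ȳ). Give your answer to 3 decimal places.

V̂(ȳ_st) = Σ W_h² (1 − n_h/N_h) s_h²/n_h, with W_h = N_h/N and N = 3450:
  stratum 1: (2900/3450)²·(1 − 448/2900)·306.85²/448 = 125.561
  stratum 2: (550/3450)²·(1 − 38/550)·234.07²/38 = 34.1116
V_st = 159.673
V_srs = (1 − 486/3450)·97598.3/486 = 172.53
deff = V_st / V_srs = 159.673/172.53 = 0.9255

deff ≈ 0.925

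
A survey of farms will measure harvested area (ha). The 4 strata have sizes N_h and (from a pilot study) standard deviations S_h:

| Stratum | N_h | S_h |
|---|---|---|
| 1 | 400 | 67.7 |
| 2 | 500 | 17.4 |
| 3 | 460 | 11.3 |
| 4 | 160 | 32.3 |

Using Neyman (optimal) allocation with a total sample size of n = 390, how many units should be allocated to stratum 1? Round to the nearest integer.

Neyman allocation: n_h = n · N_h S_h / Σ N_i S_i, with n = 390.
  stratum 1: N_h·S_h = 400·67.7 = 27080.00
  stratum 2: N_h·S_h = 500·17.4 = 8700.00
  stratum 3: N_h·S_h = 460·11.3 = 5198.00
  stratum 4: N_h·S_h = 160·32.3 = 5168.00
Σ N_h S_h = 46146.00
n for stratum 1 = 390·27080.00/46146.00 = 228.865 → 229

229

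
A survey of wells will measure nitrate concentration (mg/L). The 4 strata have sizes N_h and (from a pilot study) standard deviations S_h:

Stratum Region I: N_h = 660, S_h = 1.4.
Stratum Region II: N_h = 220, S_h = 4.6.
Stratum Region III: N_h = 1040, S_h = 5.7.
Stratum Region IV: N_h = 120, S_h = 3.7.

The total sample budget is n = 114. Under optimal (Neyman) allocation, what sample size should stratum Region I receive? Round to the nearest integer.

Neyman allocation: n_h = n · N_h S_h / Σ N_i S_i, with n = 114.
  stratum Region I: N_h·S_h = 660·1.4 = 924.00
  stratum Region II: N_h·S_h = 220·4.6 = 1012.00
  stratum Region III: N_h·S_h = 1040·5.7 = 5928.00
  stratum Region IV: N_h·S_h = 120·3.7 = 444.00
Σ N_h S_h = 8308.00
n for stratum Region I = 114·924.00/8308.00 = 12.679 → 13

13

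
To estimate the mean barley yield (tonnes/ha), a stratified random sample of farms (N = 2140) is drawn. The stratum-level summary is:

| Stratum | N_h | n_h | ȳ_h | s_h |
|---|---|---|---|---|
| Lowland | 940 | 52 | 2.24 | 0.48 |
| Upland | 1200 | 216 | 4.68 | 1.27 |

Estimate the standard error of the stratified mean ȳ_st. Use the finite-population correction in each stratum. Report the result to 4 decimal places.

V̂(ȳ_st) = Σ W_h² (1 − n_h/N_h) s_h²/n_h, with W_h = N_h/N and N = 2140:
  stratum Lowland: (940/2140)²·(1 − 52/940)·0.48²/52 = 0.000807593
  stratum Upland: (1200/2140)²·(1 − 216/1200)·1.27²/216 = 0.00192532
V̂(ȳ_st) = 0.00273291
SE(ȳ_st) = √0.00273291 = 0.0522772

SE(ȳ_st) ≈ 0.0523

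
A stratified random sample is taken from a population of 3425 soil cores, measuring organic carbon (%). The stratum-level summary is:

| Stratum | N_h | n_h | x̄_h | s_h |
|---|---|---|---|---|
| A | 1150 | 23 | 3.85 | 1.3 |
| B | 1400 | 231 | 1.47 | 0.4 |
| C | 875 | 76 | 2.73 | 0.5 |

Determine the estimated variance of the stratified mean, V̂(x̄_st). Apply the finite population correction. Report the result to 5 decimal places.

V̂(x̄_st) = Σ W_h² (1 − n_h/N_h) s_h²/n_h, with W_h = N_h/N and N = 3425:
  stratum A: (1150/3425)²·(1 − 23/1150)·1.3²/23 = 0.00811819
  stratum B: (1400/3425)²·(1 − 231/1400)·0.4²/231 = 9.66339e-05
  stratum C: (875/3425)²·(1 − 76/875)·0.5²/76 = 0.000196047
V̂(x̄_st) = 0.00841088

V̂(x̄_st) ≈ 0.00841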